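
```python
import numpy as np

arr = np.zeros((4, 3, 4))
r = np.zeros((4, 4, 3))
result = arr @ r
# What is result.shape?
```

(4, 3, 3)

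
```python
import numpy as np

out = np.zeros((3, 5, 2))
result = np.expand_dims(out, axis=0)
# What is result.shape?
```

(1, 3, 5, 2)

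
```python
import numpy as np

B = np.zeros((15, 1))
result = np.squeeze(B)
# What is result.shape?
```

(15,)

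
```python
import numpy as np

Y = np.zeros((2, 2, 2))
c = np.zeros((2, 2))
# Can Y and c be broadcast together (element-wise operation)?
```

Yes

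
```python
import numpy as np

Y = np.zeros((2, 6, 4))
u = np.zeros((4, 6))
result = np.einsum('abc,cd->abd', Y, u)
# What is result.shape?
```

(2, 6, 6)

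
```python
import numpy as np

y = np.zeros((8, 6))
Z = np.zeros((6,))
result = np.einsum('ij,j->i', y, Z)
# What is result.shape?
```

(8,)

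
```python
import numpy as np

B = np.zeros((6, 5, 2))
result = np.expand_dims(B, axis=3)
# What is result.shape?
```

(6, 5, 2, 1)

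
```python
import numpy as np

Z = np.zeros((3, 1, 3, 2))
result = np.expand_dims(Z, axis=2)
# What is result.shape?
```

(3, 1, 1, 3, 2)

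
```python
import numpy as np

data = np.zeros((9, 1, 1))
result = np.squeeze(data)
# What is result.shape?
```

(9,)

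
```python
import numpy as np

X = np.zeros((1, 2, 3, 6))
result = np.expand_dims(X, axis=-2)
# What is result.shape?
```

(1, 2, 3, 1, 6)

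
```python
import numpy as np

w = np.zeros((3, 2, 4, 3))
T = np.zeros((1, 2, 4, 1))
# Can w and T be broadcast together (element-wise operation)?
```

Yes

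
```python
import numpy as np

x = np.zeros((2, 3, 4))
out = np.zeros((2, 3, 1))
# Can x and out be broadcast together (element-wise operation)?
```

Yes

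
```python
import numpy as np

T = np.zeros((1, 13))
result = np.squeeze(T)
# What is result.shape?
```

(13,)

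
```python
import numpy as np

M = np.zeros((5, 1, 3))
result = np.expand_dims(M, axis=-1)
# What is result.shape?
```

(5, 1, 3, 1)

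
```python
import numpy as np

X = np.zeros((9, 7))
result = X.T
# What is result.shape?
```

(7, 9)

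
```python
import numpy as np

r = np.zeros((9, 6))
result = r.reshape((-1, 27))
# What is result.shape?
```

(2, 27)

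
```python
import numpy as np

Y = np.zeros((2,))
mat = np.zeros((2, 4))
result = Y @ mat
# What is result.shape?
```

(4,)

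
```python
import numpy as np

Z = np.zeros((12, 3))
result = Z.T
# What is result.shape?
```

(3, 12)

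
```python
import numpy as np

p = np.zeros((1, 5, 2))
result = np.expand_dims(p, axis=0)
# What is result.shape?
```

(1, 1, 5, 2)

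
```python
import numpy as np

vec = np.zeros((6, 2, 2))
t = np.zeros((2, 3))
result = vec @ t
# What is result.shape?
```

(6, 2, 3)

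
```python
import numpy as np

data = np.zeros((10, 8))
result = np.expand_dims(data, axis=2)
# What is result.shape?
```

(10, 8, 1)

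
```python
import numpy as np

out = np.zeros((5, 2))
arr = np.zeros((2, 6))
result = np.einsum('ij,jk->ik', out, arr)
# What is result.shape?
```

(5, 6)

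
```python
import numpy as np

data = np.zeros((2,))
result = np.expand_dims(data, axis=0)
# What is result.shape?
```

(1, 2)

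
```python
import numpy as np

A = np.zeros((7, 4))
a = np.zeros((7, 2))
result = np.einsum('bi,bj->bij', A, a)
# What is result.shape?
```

(7, 4, 2)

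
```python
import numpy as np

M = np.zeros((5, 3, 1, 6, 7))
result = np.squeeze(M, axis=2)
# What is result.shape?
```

(5, 3, 6, 7)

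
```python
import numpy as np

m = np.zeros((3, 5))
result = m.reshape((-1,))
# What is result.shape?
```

(15,)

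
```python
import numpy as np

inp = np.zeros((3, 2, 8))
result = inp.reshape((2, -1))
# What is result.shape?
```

(2, 24)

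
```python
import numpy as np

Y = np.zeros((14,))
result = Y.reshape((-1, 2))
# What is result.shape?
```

(7, 2)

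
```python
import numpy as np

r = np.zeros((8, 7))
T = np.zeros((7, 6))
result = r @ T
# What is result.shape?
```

(8, 6)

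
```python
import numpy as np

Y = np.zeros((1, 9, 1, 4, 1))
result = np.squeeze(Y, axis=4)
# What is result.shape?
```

(1, 9, 1, 4)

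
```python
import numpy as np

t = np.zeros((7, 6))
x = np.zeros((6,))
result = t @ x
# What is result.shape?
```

(7,)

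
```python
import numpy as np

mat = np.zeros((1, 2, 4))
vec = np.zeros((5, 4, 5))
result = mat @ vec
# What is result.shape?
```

(5, 2, 5)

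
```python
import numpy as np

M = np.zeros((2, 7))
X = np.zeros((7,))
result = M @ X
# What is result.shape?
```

(2,)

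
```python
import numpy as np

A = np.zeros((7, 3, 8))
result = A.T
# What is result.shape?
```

(8, 3, 7)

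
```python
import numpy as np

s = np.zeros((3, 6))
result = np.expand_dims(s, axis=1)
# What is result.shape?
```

(3, 1, 6)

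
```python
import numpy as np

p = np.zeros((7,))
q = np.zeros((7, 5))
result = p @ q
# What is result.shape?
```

(5,)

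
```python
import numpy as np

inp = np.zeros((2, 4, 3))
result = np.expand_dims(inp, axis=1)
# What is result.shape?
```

(2, 1, 4, 3)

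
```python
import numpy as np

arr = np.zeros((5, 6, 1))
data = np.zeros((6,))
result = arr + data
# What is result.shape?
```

(5, 6, 6)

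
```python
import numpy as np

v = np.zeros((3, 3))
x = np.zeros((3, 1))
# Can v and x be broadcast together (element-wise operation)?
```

Yes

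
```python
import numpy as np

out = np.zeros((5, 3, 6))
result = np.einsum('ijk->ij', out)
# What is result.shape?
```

(5, 3)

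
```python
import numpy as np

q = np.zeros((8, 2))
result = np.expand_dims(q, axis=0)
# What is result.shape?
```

(1, 8, 2)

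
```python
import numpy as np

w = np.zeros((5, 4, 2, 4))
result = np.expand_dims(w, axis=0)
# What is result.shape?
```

(1, 5, 4, 2, 4)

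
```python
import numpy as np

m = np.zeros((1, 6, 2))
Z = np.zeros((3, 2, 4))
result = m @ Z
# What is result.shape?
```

(3, 6, 4)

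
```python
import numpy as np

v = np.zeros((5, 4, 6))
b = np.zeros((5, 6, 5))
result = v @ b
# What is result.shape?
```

(5, 4, 5)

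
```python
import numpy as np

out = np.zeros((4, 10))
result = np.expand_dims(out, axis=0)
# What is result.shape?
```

(1, 4, 10)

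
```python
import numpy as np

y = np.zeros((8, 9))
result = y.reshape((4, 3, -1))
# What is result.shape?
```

(4, 3, 6)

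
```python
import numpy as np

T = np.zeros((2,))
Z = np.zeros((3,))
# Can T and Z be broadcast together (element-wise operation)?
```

No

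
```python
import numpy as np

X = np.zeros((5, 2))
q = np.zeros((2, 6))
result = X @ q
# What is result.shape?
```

(5, 6)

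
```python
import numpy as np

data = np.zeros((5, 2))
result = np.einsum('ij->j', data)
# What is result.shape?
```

(2,)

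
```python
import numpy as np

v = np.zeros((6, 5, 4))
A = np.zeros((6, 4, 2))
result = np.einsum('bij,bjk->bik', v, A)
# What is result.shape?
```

(6, 5, 2)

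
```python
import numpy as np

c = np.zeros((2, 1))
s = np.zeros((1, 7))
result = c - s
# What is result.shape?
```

(2, 7)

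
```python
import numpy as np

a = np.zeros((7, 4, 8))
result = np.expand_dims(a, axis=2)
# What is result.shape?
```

(7, 4, 1, 8)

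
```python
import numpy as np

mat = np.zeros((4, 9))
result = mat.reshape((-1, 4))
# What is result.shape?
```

(9, 4)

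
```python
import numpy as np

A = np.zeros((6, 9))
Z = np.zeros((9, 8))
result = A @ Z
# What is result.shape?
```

(6, 8)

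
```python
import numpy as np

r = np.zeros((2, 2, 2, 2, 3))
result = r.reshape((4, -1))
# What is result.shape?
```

(4, 12)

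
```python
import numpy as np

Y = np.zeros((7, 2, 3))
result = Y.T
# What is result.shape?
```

(3, 2, 7)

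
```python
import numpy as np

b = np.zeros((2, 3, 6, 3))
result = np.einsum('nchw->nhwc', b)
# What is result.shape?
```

(2, 6, 3, 3)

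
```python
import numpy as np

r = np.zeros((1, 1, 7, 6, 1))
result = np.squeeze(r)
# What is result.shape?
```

(7, 6)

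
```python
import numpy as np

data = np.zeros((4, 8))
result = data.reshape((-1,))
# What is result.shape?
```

(32,)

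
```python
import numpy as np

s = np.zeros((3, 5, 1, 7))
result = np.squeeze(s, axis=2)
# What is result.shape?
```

(3, 5, 7)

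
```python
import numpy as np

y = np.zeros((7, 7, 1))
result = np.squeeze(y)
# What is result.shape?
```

(7, 7)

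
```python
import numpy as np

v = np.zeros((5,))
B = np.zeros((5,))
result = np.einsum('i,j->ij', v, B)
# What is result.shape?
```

(5, 5)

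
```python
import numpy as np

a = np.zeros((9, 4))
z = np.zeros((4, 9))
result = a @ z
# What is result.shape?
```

(9, 9)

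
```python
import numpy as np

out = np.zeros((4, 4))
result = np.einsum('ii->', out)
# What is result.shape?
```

()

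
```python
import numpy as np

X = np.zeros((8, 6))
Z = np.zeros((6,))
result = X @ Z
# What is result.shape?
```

(8,)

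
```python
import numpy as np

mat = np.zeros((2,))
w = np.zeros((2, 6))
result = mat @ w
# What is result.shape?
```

(6,)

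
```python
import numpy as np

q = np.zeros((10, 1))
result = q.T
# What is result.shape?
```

(1, 10)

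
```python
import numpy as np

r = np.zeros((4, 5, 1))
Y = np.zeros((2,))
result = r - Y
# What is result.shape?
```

(4, 5, 2)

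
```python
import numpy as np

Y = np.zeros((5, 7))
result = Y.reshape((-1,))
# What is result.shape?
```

(35,)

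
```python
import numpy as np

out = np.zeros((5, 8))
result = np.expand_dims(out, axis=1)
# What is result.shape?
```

(5, 1, 8)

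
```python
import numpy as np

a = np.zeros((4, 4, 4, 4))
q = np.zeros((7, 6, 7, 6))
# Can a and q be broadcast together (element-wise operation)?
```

No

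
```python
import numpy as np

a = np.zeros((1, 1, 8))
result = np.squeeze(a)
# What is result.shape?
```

(8,)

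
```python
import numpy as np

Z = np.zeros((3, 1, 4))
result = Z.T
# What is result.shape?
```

(4, 1, 3)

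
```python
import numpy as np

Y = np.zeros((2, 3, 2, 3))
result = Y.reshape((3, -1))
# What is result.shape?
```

(3, 12)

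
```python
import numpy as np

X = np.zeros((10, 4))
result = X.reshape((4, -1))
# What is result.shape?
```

(4, 10)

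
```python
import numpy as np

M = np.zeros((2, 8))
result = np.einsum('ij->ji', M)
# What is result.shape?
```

(8, 2)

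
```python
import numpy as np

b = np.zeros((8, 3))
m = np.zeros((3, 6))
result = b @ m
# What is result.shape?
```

(8, 6)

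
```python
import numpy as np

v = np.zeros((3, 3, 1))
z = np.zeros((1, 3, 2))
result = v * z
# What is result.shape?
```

(3, 3, 2)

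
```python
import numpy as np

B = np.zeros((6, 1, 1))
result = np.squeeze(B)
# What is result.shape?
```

(6,)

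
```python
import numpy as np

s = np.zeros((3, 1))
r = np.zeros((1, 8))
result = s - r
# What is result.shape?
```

(3, 8)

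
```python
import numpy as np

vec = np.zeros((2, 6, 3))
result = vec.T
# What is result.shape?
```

(3, 6, 2)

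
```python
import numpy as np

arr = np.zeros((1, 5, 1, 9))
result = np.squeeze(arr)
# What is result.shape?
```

(5, 9)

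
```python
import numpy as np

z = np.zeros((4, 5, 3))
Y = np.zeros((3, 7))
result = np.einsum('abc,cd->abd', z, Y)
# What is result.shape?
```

(4, 5, 7)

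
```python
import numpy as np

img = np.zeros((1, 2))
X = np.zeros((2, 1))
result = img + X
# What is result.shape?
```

(2, 2)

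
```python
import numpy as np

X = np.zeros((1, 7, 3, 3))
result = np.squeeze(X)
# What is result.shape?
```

(7, 3, 3)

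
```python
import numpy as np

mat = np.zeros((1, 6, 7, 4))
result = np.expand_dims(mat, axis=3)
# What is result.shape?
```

(1, 6, 7, 1, 4)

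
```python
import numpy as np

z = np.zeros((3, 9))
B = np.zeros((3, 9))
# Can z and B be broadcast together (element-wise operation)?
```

Yes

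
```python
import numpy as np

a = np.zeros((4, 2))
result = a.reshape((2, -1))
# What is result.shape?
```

(2, 4)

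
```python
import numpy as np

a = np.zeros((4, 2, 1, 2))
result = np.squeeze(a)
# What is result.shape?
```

(4, 2, 2)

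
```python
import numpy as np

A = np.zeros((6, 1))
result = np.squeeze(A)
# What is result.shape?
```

(6,)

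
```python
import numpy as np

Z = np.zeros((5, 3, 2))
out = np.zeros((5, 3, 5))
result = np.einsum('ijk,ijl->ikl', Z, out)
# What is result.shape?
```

(5, 2, 5)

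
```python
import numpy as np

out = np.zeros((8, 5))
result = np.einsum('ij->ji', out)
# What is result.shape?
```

(5, 8)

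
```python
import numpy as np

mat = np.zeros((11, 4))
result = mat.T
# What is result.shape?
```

(4, 11)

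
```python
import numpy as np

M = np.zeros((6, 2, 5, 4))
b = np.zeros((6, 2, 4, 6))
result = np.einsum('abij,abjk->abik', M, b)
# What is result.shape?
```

(6, 2, 5, 6)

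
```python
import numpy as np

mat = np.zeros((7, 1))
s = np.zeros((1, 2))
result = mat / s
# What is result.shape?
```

(7, 2)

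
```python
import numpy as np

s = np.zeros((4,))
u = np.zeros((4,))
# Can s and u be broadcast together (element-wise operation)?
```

Yes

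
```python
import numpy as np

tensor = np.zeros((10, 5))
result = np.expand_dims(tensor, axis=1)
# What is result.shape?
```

(10, 1, 5)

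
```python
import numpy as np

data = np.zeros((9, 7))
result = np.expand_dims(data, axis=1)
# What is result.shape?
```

(9, 1, 7)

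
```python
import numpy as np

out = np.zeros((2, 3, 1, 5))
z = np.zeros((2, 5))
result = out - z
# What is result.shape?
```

(2, 3, 2, 5)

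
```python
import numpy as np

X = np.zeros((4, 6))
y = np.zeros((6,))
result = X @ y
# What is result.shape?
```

(4,)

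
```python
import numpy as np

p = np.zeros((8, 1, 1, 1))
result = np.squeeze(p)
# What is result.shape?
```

(8,)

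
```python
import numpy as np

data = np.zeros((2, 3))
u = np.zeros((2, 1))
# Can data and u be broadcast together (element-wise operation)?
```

Yes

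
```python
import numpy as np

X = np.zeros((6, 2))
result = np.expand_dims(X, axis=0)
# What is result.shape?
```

(1, 6, 2)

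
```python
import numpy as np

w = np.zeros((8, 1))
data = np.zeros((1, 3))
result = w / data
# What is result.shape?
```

(8, 3)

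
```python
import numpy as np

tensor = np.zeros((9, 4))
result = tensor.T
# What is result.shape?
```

(4, 9)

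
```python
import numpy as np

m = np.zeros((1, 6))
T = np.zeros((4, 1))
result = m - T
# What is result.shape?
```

(4, 6)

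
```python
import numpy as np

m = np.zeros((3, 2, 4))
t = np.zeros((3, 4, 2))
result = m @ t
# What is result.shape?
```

(3, 2, 2)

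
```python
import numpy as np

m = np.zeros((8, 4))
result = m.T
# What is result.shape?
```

(4, 8)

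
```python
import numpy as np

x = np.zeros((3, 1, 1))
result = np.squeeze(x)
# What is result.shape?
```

(3,)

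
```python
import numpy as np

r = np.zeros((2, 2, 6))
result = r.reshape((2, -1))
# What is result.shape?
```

(2, 12)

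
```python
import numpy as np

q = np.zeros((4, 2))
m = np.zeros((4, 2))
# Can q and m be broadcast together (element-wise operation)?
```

Yes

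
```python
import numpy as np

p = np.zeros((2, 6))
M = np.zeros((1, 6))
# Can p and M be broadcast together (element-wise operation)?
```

Yes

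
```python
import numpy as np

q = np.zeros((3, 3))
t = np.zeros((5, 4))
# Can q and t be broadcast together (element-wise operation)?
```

No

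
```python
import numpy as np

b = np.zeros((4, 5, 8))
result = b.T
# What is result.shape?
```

(8, 5, 4)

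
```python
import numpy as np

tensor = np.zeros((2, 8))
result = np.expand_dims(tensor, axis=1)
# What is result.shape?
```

(2, 1, 8)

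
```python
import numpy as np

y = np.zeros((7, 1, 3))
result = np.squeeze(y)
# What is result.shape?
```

(7, 3)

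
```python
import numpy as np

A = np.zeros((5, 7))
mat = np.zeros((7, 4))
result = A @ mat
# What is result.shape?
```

(5, 4)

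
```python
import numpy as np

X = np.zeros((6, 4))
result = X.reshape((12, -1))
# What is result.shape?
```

(12, 2)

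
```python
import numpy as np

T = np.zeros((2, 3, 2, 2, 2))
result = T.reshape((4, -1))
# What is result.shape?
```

(4, 12)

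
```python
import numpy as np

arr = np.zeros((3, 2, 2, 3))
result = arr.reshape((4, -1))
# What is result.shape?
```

(4, 9)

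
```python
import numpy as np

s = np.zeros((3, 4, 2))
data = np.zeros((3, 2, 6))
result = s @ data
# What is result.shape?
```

(3, 4, 6)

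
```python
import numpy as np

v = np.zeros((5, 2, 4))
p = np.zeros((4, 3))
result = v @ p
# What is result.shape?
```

(5, 2, 3)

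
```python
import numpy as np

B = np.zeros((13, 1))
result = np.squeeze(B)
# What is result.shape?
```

(13,)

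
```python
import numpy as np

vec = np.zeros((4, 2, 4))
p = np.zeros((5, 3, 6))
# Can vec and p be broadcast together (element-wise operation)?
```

No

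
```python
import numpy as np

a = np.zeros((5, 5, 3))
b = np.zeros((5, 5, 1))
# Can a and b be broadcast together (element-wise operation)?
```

Yes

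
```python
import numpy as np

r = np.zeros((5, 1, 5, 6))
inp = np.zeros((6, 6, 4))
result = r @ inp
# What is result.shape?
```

(5, 6, 5, 4)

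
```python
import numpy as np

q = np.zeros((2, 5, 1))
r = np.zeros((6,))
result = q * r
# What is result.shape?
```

(2, 5, 6)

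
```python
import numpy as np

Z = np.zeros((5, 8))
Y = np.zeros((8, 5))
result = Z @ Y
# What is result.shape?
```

(5, 5)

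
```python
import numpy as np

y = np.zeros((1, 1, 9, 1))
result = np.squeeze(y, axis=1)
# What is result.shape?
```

(1, 9, 1)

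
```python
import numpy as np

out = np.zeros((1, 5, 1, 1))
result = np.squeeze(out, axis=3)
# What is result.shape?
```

(1, 5, 1)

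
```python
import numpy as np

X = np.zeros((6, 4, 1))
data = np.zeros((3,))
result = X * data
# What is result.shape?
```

(6, 4, 3)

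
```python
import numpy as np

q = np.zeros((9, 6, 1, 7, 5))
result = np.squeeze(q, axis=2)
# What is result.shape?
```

(9, 6, 7, 5)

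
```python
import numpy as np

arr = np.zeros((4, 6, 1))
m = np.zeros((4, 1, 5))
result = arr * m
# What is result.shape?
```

(4, 6, 5)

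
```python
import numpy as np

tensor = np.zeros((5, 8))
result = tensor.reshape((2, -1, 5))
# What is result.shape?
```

(2, 4, 5)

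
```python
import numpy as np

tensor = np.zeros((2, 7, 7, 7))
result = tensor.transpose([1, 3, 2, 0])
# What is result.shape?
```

(7, 7, 7, 2)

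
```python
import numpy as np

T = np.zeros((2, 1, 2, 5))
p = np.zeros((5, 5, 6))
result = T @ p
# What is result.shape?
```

(2, 5, 2, 6)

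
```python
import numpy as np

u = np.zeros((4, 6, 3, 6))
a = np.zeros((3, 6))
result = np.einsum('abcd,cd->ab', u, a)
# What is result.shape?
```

(4, 6)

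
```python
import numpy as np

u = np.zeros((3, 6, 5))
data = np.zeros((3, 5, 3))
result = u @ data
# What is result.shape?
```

(3, 6, 3)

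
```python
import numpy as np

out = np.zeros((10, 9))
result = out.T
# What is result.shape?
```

(9, 10)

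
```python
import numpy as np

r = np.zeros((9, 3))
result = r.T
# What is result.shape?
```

(3, 9)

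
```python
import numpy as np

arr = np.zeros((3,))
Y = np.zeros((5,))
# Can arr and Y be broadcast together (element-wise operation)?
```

No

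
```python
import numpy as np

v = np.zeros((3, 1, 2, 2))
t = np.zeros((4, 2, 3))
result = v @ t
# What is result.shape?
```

(3, 4, 2, 3)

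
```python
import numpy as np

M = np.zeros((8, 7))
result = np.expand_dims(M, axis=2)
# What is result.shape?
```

(8, 7, 1)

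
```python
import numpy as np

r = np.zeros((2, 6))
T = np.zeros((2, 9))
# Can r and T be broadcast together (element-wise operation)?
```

No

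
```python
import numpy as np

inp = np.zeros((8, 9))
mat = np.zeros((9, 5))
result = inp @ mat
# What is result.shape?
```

(8, 5)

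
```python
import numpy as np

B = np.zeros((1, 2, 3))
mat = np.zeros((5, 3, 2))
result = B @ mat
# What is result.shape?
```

(5, 2, 2)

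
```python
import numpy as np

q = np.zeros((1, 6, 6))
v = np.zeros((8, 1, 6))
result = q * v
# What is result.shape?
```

(8, 6, 6)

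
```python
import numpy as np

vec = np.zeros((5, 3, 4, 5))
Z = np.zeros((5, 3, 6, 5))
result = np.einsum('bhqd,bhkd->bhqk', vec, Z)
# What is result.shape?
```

(5, 3, 4, 6)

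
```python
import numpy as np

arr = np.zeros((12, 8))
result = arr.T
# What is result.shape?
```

(8, 12)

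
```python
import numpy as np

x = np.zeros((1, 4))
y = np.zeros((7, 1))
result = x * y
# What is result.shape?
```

(7, 4)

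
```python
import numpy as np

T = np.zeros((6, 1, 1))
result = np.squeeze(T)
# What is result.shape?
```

(6,)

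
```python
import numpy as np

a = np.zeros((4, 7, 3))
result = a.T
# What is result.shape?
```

(3, 7, 4)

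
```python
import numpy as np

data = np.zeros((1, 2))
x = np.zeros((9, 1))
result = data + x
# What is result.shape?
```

(9, 2)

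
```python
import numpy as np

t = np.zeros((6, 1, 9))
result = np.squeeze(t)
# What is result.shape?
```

(6, 9)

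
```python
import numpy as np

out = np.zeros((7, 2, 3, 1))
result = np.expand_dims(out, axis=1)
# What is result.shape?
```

(7, 1, 2, 3, 1)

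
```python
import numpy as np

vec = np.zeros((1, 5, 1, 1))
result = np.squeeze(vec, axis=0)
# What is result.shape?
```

(5, 1, 1)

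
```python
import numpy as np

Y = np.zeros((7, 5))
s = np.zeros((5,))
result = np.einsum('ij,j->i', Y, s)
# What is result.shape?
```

(7,)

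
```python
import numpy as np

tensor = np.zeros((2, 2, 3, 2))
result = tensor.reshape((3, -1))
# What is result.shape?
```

(3, 8)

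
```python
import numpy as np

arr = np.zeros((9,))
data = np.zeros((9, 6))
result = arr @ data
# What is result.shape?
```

(6,)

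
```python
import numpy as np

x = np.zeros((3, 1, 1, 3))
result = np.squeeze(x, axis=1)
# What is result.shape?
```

(3, 1, 3)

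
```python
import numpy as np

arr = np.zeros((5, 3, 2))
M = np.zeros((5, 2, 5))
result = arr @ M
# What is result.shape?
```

(5, 3, 5)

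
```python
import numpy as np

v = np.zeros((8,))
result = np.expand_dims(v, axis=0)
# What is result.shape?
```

(1, 8)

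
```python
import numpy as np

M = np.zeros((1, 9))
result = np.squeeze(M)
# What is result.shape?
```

(9,)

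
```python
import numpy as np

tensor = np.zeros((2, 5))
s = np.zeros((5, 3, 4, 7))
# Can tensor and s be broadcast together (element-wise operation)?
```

No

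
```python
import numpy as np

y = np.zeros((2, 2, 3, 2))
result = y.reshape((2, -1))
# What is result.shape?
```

(2, 12)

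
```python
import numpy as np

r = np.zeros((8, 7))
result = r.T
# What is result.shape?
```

(7, 8)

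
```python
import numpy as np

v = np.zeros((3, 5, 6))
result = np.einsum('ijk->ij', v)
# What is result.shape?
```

(3, 5)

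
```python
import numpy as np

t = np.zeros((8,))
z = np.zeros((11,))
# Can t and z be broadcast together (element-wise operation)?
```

No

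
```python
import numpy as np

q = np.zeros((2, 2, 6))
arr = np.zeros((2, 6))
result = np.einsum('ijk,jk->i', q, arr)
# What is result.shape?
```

(2,)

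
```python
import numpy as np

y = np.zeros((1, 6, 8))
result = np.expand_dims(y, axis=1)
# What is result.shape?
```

(1, 1, 6, 8)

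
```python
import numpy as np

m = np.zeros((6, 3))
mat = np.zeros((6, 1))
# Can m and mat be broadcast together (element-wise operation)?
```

Yes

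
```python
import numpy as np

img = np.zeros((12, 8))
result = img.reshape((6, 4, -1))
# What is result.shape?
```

(6, 4, 4)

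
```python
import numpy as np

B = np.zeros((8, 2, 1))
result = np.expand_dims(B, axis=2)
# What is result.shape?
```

(8, 2, 1, 1)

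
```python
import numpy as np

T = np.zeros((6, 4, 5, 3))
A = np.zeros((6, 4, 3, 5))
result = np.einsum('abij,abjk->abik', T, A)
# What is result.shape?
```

(6, 4, 5, 5)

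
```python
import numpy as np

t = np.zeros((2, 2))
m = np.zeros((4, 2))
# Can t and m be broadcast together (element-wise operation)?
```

No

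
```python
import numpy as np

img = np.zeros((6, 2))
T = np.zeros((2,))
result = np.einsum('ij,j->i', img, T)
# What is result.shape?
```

(6,)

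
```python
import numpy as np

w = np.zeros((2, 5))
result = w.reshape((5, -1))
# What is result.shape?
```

(5, 2)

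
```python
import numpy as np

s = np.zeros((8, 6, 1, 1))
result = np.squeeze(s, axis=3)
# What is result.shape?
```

(8, 6, 1)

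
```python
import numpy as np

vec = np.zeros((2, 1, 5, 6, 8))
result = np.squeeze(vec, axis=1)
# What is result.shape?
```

(2, 5, 6, 8)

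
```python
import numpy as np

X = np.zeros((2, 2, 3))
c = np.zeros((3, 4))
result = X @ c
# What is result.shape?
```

(2, 2, 4)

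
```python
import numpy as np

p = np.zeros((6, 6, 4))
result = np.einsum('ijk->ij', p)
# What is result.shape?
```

(6, 6)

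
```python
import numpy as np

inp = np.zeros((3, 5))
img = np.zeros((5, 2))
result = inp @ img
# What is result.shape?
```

(3, 2)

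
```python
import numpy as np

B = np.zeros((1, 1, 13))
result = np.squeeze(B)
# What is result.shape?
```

(13,)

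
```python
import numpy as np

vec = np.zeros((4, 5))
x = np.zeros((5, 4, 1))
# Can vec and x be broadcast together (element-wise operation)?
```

Yes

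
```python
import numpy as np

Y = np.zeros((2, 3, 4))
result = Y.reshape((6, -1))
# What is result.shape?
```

(6, 4)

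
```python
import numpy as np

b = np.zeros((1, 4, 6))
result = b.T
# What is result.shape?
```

(6, 4, 1)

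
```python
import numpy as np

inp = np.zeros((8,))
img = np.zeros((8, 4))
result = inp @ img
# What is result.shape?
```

(4,)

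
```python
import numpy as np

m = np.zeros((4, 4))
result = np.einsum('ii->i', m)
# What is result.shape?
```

(4,)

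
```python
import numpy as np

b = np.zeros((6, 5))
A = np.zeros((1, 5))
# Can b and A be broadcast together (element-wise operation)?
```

Yes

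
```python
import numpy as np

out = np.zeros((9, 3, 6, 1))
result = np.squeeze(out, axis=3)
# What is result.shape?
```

(9, 3, 6)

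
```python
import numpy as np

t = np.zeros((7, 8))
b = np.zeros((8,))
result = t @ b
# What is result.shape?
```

(7,)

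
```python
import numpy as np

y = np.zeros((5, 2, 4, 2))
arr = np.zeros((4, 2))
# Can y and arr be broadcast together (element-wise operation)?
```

Yes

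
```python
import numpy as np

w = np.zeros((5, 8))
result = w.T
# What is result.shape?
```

(8, 5)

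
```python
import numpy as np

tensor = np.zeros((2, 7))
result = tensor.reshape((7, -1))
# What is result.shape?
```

(7, 2)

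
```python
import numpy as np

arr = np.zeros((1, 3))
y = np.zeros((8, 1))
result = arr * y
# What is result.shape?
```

(8, 3)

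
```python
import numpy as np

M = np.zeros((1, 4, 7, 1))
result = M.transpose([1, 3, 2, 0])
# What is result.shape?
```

(4, 1, 7, 1)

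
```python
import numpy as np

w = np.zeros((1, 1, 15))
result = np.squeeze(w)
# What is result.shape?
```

(15,)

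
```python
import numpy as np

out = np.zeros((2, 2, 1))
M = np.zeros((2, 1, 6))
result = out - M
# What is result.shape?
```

(2, 2, 6)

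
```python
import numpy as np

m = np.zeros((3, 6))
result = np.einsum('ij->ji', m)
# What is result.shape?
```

(6, 3)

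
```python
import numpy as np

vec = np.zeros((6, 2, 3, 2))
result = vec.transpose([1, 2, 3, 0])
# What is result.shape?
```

(2, 3, 2, 6)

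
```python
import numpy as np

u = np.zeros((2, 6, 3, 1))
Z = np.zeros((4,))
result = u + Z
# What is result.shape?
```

(2, 6, 3, 4)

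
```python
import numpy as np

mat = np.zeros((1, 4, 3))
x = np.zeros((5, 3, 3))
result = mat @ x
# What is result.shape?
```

(5, 4, 3)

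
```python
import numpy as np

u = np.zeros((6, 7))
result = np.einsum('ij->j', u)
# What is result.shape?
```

(7,)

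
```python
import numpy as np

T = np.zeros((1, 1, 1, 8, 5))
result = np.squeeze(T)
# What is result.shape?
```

(8, 5)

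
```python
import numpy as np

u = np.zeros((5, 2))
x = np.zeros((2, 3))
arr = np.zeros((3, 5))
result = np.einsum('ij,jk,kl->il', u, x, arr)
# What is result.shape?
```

(5, 5)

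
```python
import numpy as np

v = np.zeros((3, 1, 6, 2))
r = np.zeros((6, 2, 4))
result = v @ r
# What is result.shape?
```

(3, 6, 6, 4)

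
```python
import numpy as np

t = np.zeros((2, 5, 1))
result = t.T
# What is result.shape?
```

(1, 5, 2)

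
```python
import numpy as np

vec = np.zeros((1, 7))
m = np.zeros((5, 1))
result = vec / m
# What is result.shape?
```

(5, 7)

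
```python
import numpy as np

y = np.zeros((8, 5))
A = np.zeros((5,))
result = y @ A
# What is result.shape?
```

(8,)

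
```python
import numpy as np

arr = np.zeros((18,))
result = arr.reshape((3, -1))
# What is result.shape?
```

(3, 6)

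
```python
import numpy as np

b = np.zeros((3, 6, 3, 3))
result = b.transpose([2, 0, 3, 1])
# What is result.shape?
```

(3, 3, 3, 6)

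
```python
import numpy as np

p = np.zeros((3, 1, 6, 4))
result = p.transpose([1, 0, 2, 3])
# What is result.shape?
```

(1, 3, 6, 4)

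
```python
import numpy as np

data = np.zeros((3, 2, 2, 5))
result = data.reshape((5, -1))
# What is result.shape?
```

(5, 12)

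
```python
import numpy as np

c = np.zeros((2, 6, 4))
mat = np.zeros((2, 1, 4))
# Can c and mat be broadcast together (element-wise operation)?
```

Yes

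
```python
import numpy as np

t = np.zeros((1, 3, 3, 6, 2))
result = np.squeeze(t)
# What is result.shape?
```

(3, 3, 6, 2)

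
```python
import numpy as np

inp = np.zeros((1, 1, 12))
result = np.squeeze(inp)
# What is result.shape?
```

(12,)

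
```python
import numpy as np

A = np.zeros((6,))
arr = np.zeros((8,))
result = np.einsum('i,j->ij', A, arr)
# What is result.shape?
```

(6, 8)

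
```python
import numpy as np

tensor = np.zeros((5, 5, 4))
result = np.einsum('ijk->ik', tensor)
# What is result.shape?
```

(5, 4)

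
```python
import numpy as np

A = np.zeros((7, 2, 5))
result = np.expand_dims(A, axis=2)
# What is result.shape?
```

(7, 2, 1, 5)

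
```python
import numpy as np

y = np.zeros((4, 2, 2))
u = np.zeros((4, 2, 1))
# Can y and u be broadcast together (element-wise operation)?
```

Yes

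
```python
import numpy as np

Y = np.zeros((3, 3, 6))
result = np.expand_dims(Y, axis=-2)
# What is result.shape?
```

(3, 3, 1, 6)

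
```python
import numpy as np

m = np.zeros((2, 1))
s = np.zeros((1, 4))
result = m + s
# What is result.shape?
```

(2, 4)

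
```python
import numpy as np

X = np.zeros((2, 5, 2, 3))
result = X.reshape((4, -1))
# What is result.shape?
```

(4, 15)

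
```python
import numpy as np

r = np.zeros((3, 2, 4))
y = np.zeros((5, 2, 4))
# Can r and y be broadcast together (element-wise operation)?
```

No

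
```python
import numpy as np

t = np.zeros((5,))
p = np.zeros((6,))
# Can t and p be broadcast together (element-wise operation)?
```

No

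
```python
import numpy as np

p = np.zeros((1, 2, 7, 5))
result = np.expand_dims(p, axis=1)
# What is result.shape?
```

(1, 1, 2, 7, 5)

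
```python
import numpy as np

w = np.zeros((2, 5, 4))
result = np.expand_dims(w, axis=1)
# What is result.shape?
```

(2, 1, 5, 4)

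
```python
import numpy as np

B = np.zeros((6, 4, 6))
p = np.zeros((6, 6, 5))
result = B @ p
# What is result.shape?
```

(6, 4, 5)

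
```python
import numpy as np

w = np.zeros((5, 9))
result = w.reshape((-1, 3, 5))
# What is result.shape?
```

(3, 3, 5)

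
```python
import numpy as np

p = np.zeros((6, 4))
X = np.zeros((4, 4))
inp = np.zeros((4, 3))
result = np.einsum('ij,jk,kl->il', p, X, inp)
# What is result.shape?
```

(6, 3)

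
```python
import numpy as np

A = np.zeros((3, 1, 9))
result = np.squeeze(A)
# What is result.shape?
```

(3, 9)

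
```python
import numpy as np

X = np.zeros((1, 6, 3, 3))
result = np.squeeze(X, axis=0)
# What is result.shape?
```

(6, 3, 3)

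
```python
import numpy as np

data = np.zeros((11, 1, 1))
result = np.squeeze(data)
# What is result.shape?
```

(11,)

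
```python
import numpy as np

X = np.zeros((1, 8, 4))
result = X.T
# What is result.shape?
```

(4, 8, 1)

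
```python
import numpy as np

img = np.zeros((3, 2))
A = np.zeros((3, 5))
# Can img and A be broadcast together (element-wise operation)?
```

No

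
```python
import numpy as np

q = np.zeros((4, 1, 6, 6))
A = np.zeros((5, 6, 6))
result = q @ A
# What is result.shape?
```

(4, 5, 6, 6)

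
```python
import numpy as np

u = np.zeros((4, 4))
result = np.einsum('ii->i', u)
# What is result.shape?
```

(4,)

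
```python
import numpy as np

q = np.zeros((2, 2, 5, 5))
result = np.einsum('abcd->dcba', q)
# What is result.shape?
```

(5, 5, 2, 2)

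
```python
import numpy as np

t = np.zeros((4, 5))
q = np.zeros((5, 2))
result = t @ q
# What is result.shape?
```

(4, 2)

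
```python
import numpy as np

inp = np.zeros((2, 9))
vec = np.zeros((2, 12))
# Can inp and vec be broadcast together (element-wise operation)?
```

No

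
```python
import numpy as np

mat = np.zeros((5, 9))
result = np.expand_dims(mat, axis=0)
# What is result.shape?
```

(1, 5, 9)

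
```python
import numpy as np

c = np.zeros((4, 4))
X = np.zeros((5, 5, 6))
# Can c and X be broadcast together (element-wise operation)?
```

No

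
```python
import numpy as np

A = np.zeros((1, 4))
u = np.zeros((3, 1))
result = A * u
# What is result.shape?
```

(3, 4)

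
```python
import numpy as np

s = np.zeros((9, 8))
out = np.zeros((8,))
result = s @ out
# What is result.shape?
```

(9,)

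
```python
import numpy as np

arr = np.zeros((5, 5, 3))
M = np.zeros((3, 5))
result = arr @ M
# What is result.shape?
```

(5, 5, 5)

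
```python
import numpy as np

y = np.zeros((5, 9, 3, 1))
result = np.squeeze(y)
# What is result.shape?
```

(5, 9, 3)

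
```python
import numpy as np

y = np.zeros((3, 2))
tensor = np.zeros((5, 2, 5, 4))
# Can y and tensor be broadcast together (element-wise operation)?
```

No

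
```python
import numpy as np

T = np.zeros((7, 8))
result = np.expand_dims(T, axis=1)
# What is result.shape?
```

(7, 1, 8)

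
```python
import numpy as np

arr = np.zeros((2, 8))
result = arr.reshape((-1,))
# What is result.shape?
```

(16,)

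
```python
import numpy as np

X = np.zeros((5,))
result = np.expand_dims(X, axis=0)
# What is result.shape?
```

(1, 5)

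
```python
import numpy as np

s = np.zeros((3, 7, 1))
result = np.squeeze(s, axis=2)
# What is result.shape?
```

(3, 7)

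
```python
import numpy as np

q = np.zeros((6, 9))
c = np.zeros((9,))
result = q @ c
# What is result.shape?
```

(6,)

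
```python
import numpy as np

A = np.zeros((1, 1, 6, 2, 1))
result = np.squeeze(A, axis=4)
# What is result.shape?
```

(1, 1, 6, 2)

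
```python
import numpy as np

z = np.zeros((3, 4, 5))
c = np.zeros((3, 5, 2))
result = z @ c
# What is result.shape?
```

(3, 4, 2)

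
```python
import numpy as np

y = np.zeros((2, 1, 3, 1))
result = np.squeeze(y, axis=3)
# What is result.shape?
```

(2, 1, 3)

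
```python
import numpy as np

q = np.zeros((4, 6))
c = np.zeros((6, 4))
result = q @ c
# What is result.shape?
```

(4, 4)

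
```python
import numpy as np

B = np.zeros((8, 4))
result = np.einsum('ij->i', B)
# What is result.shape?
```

(8,)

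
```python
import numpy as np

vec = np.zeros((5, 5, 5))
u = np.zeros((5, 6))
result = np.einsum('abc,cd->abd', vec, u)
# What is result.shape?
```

(5, 5, 6)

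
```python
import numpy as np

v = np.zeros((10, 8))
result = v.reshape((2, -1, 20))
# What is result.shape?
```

(2, 2, 20)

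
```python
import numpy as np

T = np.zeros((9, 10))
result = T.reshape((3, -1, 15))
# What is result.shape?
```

(3, 2, 15)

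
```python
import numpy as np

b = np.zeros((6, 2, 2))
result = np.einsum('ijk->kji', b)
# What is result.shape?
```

(2, 2, 6)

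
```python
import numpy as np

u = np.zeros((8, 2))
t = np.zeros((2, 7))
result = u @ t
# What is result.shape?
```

(8, 7)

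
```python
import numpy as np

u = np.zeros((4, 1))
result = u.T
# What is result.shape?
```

(1, 4)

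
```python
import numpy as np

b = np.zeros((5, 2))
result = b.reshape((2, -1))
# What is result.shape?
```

(2, 5)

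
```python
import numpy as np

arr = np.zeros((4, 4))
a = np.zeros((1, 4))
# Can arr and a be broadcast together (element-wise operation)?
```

Yes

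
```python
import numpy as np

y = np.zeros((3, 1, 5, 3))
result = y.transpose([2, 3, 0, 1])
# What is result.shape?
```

(5, 3, 3, 1)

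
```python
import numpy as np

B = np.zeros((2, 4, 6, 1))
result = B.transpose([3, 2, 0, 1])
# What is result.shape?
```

(1, 6, 2, 4)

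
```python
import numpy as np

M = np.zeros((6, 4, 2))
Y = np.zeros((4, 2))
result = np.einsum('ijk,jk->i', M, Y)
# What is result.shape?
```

(6,)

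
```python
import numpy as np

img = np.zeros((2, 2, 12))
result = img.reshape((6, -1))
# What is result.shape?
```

(6, 8)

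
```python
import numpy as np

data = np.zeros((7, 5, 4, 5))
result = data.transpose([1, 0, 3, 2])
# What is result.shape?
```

(5, 7, 5, 4)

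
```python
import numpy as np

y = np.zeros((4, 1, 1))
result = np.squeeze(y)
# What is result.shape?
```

(4,)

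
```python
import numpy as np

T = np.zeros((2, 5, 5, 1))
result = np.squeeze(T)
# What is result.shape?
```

(2, 5, 5)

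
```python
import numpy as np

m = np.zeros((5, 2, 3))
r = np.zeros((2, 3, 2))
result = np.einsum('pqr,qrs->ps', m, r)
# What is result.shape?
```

(5, 2)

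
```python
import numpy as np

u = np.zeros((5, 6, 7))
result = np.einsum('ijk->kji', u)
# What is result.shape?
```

(7, 6, 5)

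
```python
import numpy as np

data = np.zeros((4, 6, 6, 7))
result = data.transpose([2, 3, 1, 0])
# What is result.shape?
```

(6, 7, 6, 4)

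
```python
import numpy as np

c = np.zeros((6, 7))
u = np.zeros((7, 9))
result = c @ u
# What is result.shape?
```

(6, 9)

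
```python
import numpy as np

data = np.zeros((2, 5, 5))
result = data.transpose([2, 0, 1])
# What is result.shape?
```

(5, 2, 5)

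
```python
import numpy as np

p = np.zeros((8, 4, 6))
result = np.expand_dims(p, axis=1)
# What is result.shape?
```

(8, 1, 4, 6)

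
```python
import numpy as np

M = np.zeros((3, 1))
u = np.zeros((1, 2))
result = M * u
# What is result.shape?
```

(3, 2)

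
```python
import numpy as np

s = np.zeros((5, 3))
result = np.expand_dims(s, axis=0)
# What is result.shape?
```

(1, 5, 3)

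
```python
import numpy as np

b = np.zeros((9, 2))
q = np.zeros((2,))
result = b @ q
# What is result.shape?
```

(9,)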